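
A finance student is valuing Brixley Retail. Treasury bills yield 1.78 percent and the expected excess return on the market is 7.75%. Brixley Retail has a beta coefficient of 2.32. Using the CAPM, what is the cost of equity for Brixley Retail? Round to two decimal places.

E(R) = R_f + β × MRP = 1.78% + 2.32 × 7.75% = 19.76%

19.76%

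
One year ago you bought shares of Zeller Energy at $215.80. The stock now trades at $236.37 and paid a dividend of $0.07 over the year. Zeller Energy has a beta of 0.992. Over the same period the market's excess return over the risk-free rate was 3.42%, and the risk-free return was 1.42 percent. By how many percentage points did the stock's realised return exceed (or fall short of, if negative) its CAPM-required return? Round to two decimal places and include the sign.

+4.75%

Realised HPR = (P1 + D1 − P0) / P0 = (236.37 + 0.07 − 215.80) / 215.80 = 20.64 / 215.80 = 9.5644%
CAPM required = R_f + β·MRP = 1.42% + 0.992 × 3.42% = 4.81264%
α = realised − required = 9.5644% − 4.81264% = +4.75%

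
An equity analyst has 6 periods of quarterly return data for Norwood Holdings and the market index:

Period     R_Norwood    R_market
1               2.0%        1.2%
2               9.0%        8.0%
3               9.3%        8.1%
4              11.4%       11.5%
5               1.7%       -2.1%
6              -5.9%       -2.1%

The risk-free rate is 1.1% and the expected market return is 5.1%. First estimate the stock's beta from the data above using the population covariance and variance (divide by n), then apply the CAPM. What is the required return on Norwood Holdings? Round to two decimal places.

5.23%

Mean R_i = (2.0 + 9.0 + 9.3 + 11.4 + 1.7 − 5.9) / 6 = 4.5833%
Mean R_m = (1.2 + 8.0 + 8.1 + 11.5 − 2.1 − 2.1) / 6 = 4.1000%
Σ(R_i − R̄_i)(R_m − R̄_m) = 176.9000  ⇒  Cov = 176.9000 / 6 = 29.4833
Σ(R_m − R̄_m)² = 171.2600  ⇒  Var(R_m) = 171.2600 / 6 = 28.5433
β = Cov / Var(R_m) = 29.4833 / 28.5433 = 1.0329
MRP = 5.1% − 1.1% = 4.00%
E(R) = R_f + β × MRP = 1.1% + 1.0329 × 4.0% = 5.23%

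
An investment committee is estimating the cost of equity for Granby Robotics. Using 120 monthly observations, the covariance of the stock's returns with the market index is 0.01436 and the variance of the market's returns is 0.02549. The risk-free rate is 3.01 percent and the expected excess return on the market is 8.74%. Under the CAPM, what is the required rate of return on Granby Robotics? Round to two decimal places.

β = Cov(R_i, R_m) / Var(R_m) = 0.01436 / 0.02549 = 0.5634
E(R) = R_f + β × MRP = 3.01% + 0.5634 × 8.74% = 7.93%

7.93%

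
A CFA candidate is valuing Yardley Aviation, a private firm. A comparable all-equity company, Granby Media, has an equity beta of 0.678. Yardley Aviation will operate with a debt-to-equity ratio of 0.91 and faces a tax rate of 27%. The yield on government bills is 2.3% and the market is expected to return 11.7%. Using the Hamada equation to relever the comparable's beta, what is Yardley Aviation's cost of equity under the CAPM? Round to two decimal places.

12.91%

β_L = β_U × [1 + (1 − t)(D/E)] = 0.678 × [1 + (1 − 0.27) × 0.91]
    = 0.678 × [1 + 0.73 × 0.91] = 0.678 × 1.6643 = 1.1284
MRP = 11.7% − 2.3% = 9.40%
E(R) = R_f + β_L × MRP = 2.3% + 1.1284 × 9.4% = 12.91%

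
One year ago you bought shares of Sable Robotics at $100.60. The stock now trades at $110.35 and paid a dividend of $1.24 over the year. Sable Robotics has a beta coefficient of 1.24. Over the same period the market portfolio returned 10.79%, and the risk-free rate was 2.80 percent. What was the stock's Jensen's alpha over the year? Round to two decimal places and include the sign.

Realised HPR = (P1 + D1 − P0) / P0 = (110.35 + 1.24 − 100.60) / 100.60 = 10.99 / 100.60 = 10.9245%
MRP = 10.79% − 2.80% = 7.99%
CAPM required = R_f + β·MRP = 2.80% + 1.24 × 7.99% = 12.7076%
α = realised − required = 10.9245% − 12.7076% = -1.78%

-1.78%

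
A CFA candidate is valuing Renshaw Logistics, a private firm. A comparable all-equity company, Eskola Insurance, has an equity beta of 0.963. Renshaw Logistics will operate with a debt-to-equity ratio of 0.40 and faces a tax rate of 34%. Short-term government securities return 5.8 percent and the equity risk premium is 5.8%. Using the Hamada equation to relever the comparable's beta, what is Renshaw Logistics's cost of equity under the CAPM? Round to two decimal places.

β_L = β_U × [1 + (1 − t)(D/E)] = 0.963 × [1 + (1 − 0.34) × 0.40]
    = 0.963 × [1 + 0.66 × 0.40] = 0.963 × 1.2640 = 1.2172
E(R) = R_f + β_L × MRP = 5.8% + 1.2172 × 5.8% = 12.86%

12.86%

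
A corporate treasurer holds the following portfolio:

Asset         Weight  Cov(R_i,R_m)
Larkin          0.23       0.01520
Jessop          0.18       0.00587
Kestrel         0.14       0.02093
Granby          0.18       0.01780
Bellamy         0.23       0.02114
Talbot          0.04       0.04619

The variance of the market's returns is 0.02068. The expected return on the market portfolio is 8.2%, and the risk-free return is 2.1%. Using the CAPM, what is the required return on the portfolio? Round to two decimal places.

7.23%

β_Larkin = 0.01520 / 0.02068 = 0.7350
β_Jessop = 0.00587 / 0.02068 = 0.2838
β_Kestrel = 0.02093 / 0.02068 = 1.0121
β_Granby = 0.01780 / 0.02068 = 0.8607
β_Bellamy = 0.02114 / 0.02068 = 1.0222
β_Talbot = 0.04619 / 0.02068 = 2.2336
β_P = Σ w_i β_i = 0.23×0.7350 + 0.18×0.2838 + 0.14×1.0121 + 0.18×0.8607 + 0.23×1.0222 + 0.04×2.2336 = 0.8412
MRP = 8.2% − 2.1% = 6.10%
E(R_P) = R_f + β_P × MRP = 2.1% + 0.8412 × 6.1% = 7.23%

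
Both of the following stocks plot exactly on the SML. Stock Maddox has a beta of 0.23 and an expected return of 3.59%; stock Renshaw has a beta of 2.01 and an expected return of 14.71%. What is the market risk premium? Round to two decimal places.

6.25%

Both satisfy E(R) = R_f + β·MRP, so the slope of the SML is
MRP = (14.71% − 3.59%) / (2.01 − 0.23) = 11.12% / 1.78 = 6.2472%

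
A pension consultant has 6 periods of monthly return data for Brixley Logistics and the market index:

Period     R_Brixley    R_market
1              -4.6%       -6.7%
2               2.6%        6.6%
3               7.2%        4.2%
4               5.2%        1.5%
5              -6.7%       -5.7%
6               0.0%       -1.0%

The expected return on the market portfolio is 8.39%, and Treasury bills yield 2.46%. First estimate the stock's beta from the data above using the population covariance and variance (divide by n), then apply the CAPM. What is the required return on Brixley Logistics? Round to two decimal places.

7.69%

Mean R_i = (-4.6 + 2.6 + 7.2 + 5.2 − 6.7 + 0.0) / 6 = 0.6167%
Mean R_m = (-6.7 + 6.6 + 4.2 + 1.5 − 5.7 − 1.0) / 6 = -0.1833%
Σ(R_i − R̄_i)(R_m − R̄_m) = 124.8883  ⇒  Cov = 124.8883 / 6 = 20.8147
Σ(R_m − R̄_m)² = 141.6283  ⇒  Var(R_m) = 141.6283 / 6 = 23.6047
β = Cov / Var(R_m) = 20.8147 / 23.6047 = 0.8818
MRP = 8.39% − 2.46% = 5.93%
E(R) = R_f + β × MRP = 2.46% + 0.8818 × 5.93% = 7.69%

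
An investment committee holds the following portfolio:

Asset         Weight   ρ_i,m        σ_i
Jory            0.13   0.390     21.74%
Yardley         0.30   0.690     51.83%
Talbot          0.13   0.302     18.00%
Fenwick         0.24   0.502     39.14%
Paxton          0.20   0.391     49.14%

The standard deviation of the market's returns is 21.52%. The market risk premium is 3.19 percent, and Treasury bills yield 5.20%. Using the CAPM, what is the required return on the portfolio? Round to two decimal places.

β_Jory = 0.390 × 21.74% / 21.52% = 0.3940
β_Yardley = 0.690 × 51.83% / 21.52% = 1.6618
β_Talbot = 0.302 × 18.00% / 21.52% = 0.2526
β_Fenwick = 0.502 × 39.14% / 21.52% = 0.9130
β_Paxton = 0.391 × 49.14% / 21.52% = 0.8928
β_P = Σ w_i β_i = 0.13×0.3940 + 0.30×1.6618 + 0.13×0.2526 + 0.24×0.9130 + 0.20×0.8928 = 0.9803
E(R_P) = R_f + β_P × MRP = 5.20% + 0.9803 × 3.19% = 8.33%

8.33%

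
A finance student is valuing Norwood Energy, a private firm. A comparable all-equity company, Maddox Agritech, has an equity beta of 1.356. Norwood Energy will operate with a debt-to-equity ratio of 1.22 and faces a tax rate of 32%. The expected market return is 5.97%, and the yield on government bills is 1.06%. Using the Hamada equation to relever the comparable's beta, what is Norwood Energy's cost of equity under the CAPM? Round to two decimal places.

β_L = β_U × [1 + (1 − t)(D/E)] = 1.356 × [1 + (1 − 0.32) × 1.22]
    = 1.356 × [1 + 0.68 × 1.22] = 1.356 × 1.8296 = 2.4809
MRP = 5.97% − 1.06% = 4.91%
E(R) = R_f + β_L × MRP = 1.06% + 2.4809 × 4.91% = 13.24%

13.24%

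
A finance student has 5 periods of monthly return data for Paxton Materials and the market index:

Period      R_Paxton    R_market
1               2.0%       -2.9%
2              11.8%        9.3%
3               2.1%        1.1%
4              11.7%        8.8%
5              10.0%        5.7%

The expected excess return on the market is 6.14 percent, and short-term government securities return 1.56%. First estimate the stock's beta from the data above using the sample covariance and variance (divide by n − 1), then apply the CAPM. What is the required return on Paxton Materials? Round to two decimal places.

Mean R_i = (2.0 + 11.8 + 2.1 + 11.7 + 10.0) / 5 = 7.5200%
Mean R_m = (-2.9 + 9.3 + 1.1 + 8.8 + 5.7) / 5 = 4.4000%
Σ(R_i − R̄_i)(R_m − R̄_m) = 100.7700  ⇒  Cov = 100.7700 / 4 = 25.1925
Σ(R_m − R̄_m)² = 109.2400  ⇒  Var(R_m) = 109.2400 / 4 = 27.3100
β = Cov / Var(R_m) = 25.1925 / 27.3100 = 0.9225
E(R) = R_f + β × MRP = 1.56% + 0.9225 × 6.14% = 7.22%

7.22%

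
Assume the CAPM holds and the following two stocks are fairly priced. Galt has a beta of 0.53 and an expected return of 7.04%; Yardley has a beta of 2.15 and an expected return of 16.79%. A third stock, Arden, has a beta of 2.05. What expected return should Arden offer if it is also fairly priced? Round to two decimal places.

16.19%

MRP (SML slope) = (16.79% − 7.04%) / (2.15 − 0.53) = 9.75% / 1.62 = 6.0185%
R_f (intercept) = 7.04% − 0.53 × 6.0185% = 3.8502%
E(R_Arden) = R_f + β × MRP = 3.8502% + 2.05 × 6.0185% = 16.19%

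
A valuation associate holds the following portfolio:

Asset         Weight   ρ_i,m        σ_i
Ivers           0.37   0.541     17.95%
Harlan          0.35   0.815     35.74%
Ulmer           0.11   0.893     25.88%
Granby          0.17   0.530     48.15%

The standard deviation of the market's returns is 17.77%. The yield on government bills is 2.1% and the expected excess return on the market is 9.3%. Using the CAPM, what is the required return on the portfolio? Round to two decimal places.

12.92%

β_Ivers = 0.541 × 17.95% / 17.77% = 0.5465
β_Harlan = 0.815 × 35.74% / 17.77% = 1.6392
β_Ulmer = 0.893 × 25.88% / 17.77% = 1.3006
β_Granby = 0.530 × 48.15% / 17.77% = 1.4361
β_P = Σ w_i β_i = 0.37×0.5465 + 0.35×1.6392 + 0.11×1.3006 + 0.17×1.4361 = 1.1631
E(R_P) = R_f + β_P × MRP = 2.1% + 1.1631 × 9.3% = 12.92%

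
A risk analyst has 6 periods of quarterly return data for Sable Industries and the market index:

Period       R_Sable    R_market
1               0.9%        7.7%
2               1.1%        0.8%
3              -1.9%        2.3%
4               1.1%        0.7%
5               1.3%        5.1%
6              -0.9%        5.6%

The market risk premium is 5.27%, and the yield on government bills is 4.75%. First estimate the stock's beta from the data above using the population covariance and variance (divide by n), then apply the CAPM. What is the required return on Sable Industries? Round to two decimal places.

4.73%

Mean R_i = (0.9 + 1.1 − 1.9 + 1.1 + 1.3 − 0.9) / 6 = 0.2667%
Mean R_m = (7.7 + 0.8 + 2.3 + 0.7 + 5.1 + 5.6) / 6 = 3.7000%
Σ(R_i − R̄_i)(R_m − R̄_m) = -0.1200  ⇒  Cov = -0.1200 / 6 = -0.0200
Σ(R_m − R̄_m)² = 40.9400  ⇒  Var(R_m) = 40.9400 / 6 = 6.8233
β = Cov / Var(R_m) = -0.0200 / 6.8233 = -0.0029
E(R) = R_f + β × MRP = 4.75% + -0.0029 × 5.27% = 4.73%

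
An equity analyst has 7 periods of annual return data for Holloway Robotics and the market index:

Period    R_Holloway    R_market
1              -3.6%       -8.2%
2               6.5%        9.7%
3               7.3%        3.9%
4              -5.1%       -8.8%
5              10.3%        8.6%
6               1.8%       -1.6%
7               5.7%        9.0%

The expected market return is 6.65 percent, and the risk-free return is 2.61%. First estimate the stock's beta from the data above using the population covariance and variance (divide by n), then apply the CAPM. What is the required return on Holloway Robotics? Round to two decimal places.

5.33%

Mean R_i = (-3.6 + 6.5 + 7.3 − 5.1 + 10.3 + 1.8 + 5.7) / 7 = 3.2714%
Mean R_m = (-8.2 + 9.7 + 3.9 − 8.8 + 8.6 − 1.6 + 9.0) / 7 = 1.8000%
Σ(R_i − R̄_i)(R_m − R̄_m) = 261.7000  ⇒  Cov = 261.7000 / 7 = 37.3857
Σ(R_m − R̄_m)² = 388.8200  ⇒  Var(R_m) = 388.8200 / 7 = 55.5457
β = Cov / Var(R_m) = 37.3857 / 55.5457 = 0.6731
MRP = 6.65% − 2.61% = 4.04%
E(R) = R_f + β × MRP = 2.61% + 0.6731 × 4.04% = 5.33%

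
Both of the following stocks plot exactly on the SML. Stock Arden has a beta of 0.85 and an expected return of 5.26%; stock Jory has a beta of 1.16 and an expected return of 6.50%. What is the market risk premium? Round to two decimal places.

Both satisfy E(R) = R_f + β·MRP, so the slope of the SML is
MRP = (6.50% − 5.26%) / (1.16 − 0.85) = 1.24% / 0.31 = 4.0000%

4.00%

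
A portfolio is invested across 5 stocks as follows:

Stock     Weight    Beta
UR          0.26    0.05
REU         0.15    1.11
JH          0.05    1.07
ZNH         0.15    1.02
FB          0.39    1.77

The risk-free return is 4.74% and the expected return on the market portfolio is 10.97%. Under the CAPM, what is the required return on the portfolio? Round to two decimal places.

11.45%

β_P = Σ w_i β_i = 0.26×0.05 + 0.15×1.11 + 0.05×1.07 + 0.15×1.02 + 0.39×1.77 = 1.0763
MRP = 10.97% − 4.74% = 6.23%
E(R_P) = R_f + β_P × MRP = 4.74% + 1.0763 × 6.23% = 11.45%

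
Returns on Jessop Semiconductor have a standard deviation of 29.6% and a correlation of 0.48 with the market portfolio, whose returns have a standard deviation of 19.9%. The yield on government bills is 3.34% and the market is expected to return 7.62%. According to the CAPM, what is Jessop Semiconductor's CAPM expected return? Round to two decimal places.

6.40%

β = ρ × σ_i / σ_m = 0.48 × 29.6% / 19.9% = 0.7140
MRP = 7.62% − 3.34% = 4.28%
E(R) = 3.34% + 0.7140 × 4.28% = 6.40%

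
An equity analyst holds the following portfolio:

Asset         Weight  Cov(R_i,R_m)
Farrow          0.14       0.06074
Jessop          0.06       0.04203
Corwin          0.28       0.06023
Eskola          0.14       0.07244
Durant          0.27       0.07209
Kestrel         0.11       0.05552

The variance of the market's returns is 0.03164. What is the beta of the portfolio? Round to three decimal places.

2.010

β_Farrow = 0.06074 / 0.03164 = 1.9197
β_Jessop = 0.04203 / 0.03164 = 1.3284
β_Corwin = 0.06023 / 0.03164 = 1.9036
β_Eskola = 0.07244 / 0.03164 = 2.2895
β_Durant = 0.07209 / 0.03164 = 2.2784
β_Kestrel = 0.05552 / 0.03164 = 1.7547
β_P = Σ w_i β_i = 0.14×1.9197 + 0.06×1.3284 + 0.28×1.9036 + 0.14×2.2895 + 0.27×2.2784 + 0.11×1.7547 = 2.0102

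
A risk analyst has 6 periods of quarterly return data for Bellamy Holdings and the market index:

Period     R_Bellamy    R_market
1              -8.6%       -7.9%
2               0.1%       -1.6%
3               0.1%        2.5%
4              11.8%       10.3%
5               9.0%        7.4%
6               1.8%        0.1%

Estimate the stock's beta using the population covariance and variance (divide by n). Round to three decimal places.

Mean R_i = (-8.6 + 0.1 + 0.1 + 11.8 + 9.0 + 1.8) / 6 = 2.3667%
Mean R_m = (-7.9 − 1.6 + 2.5 + 10.3 + 7.4 + 0.1) / 6 = 1.8000%
Σ(R_i − R̄_i)(R_m − R̄_m) = 230.7900  ⇒  Cov = 230.7900 / 6 = 38.4650
Σ(R_m − R̄_m)² = 212.6400  ⇒  Var(R_m) = 212.6400 / 6 = 35.4400
β = Cov / Var(R_m) = 38.4650 / 35.4400 = 1.0854

1.085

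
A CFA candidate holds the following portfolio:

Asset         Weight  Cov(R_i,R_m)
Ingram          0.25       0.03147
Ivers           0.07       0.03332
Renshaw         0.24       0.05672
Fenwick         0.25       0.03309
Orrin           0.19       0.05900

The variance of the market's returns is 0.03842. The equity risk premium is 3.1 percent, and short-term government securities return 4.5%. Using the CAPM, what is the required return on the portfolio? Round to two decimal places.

β_Ingram = 0.03147 / 0.03842 = 0.8191
β_Ivers = 0.03332 / 0.03842 = 0.8673
β_Renshaw = 0.05672 / 0.03842 = 1.4763
β_Fenwick = 0.03309 / 0.03842 = 0.8613
β_Orrin = 0.05900 / 0.03842 = 1.5357
β_P = Σ w_i β_i = 0.25×0.8191 + 0.07×0.8673 + 0.24×1.4763 + 0.25×0.8613 + 0.19×1.5357 = 1.1269
E(R_P) = R_f + β_P × MRP = 4.5% + 1.1269 × 3.1% = 7.99%

7.99%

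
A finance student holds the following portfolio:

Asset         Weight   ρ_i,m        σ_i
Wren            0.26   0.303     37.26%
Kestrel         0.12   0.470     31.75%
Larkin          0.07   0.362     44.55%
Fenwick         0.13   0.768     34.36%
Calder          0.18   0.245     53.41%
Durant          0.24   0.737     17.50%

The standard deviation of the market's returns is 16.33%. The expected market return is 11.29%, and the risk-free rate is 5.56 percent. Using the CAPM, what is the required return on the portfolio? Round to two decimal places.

10.73%

β_Wren = 0.303 × 37.26% / 16.33% = 0.6914
β_Kestrel = 0.470 × 31.75% / 16.33% = 0.9138
β_Larkin = 0.362 × 44.55% / 16.33% = 0.9876
β_Fenwick = 0.768 × 34.36% / 16.33% = 1.6160
β_Calder = 0.245 × 53.41% / 16.33% = 0.8013
β_Durant = 0.737 × 17.50% / 16.33% = 0.7898
β_P = Σ w_i β_i = 0.26×0.6914 + 0.12×0.9138 + 0.07×0.9876 + 0.13×1.6160 + 0.18×0.8013 + 0.24×0.7898 = 0.9024
MRP = 11.29% − 5.56% = 5.73%
E(R_P) = R_f + β_P × MRP = 5.56% + 0.9024 × 5.73% = 10.73%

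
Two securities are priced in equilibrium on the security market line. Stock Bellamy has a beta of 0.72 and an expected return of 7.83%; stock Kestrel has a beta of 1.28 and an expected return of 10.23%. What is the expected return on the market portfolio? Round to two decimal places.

9.03%

Both satisfy E(R) = R_f + β·MRP, so the slope of the SML is
MRP = (10.23% − 7.83%) / (1.28 − 0.72) = 2.40% / 0.56 = 4.2857%
R_f = E(R_Bellamy) − β_Bellamy·MRP = 7.83% − 0.72 × 4.2857% = 4.7443%
E(R_m) = R_f + MRP = 4.7443% + 4.2857% = 9.03%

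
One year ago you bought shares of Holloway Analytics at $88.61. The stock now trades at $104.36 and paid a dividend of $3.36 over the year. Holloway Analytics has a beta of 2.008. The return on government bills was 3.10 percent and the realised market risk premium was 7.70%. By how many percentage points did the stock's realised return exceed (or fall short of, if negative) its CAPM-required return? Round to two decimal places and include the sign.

Realised HPR = (P1 + D1 − P0) / P0 = (104.36 + 3.36 − 88.61) / 88.61 = 19.11 / 88.61 = 21.5664%
CAPM required = R_f + β·MRP = 3.10% + 2.008 × 7.70% = 18.56160%
α = realised − required = 21.5664% − 18.56160% = +3.00%

+3.00%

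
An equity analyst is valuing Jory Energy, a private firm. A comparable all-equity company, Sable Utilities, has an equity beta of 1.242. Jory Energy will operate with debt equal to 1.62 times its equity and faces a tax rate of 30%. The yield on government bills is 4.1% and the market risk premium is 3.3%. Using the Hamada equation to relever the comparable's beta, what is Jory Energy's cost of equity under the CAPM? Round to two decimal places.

12.85%

β_L = β_U × [1 + (1 − t)(D/E)] = 1.242 × [1 + (1 − 0.30) × 1.62]
    = 1.242 × [1 + 0.70 × 1.62] = 1.242 × 2.1340 = 2.6504
E(R) = R_f + β_L × MRP = 4.1% + 2.6504 × 3.3% = 12.85%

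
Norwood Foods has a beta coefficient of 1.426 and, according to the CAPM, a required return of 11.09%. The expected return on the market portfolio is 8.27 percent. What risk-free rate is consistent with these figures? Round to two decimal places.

1.65%

E(R) = R_f + β(E(R_m) − R_f) = R_f(1 − β) + β·E(R_m)
11.09% = R_f × (1 − 1.426) + 1.426 × 8.27%
11.09% = R_f × -0.426 + 11.79302%
R_f = (11.09% − 11.79302%) / -0.426 = 1.65%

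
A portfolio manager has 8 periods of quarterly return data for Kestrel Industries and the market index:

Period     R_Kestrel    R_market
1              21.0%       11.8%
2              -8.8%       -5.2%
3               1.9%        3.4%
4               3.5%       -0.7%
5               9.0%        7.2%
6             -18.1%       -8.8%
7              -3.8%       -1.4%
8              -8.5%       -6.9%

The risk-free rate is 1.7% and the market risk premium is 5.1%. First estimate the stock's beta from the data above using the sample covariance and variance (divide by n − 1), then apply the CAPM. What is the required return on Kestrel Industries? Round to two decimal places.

Mean R_i = (21.0 − 8.8 + 1.9 + 3.5 + 9.0 − 18.1 − 3.8 − 8.5) / 8 = -0.4750%
Mean R_m = (11.8 − 5.2 + 3.4 − 0.7 + 7.2 − 8.8 − 1.4 − 6.9) / 8 = -0.0750%
Σ(R_i − R̄_i)(R_m − R̄_m) = 585.3350  ⇒  Cov = 585.3350 / 7 = 83.6193
Σ(R_m − R̄_m)² = 357.1350  ⇒  Var(R_m) = 357.1350 / 7 = 51.0193
β = Cov / Var(R_m) = 83.6193 / 51.0193 = 1.6390
E(R) = R_f + β × MRP = 1.7% + 1.6390 × 5.1% = 10.06%

10.06%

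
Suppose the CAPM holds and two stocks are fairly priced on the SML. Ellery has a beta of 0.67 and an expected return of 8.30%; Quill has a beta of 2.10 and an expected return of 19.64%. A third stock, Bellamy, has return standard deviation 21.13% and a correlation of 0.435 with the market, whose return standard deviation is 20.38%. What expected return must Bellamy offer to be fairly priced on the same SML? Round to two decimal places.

6.56%

MRP = (19.64% − 8.30%) / (2.10 − 0.67) = 7.9301%
R_f = 8.30% − 0.67 × 7.9301% = 2.9868%
β_Bellamy = ρ·σ_i/σ_m = 0.435 × 21.13 / 20.38 = 0.4510
E(R_Bellamy) = R_f + β × MRP = 2.9868% + 0.4510 × 7.9301% = 6.56%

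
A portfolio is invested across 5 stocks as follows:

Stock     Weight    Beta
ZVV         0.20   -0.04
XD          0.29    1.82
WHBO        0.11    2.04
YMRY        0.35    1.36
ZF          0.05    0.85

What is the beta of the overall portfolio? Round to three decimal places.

β_P = Σ w_i β_i = 0.20×-0.04 + 0.29×1.82 + 0.11×2.04 + 0.35×1.36 + 0.05×0.85 = 1.2627

1.263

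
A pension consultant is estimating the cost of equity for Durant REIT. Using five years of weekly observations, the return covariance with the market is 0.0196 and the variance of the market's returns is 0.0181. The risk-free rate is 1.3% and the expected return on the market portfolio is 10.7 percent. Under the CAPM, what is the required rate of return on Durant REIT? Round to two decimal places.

β = Cov(R_i, R_m) / Var(R_m) = 0.0196 / 0.0181 = 1.0829
MRP = 10.7% − 1.3% = 9.40%
E(R) = R_f + β × MRP = 1.3% + 1.0829 × 9.4% = 11.48%

11.48%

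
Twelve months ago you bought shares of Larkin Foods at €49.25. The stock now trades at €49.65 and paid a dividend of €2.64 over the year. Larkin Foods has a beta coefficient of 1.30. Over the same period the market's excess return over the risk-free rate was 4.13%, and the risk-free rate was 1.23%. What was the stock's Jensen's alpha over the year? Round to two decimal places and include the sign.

Realised HPR = (P1 + D1 − P0) / P0 = (49.65 + 2.64 − 49.25) / 49.25 = 3.04 / 49.25 = 6.1726%
CAPM required = R_f + β·MRP = 1.23% + 1.30 × 4.13% = 6.5990%
α = realised − required = 6.1726% − 6.5990% = -0.43%

-0.43%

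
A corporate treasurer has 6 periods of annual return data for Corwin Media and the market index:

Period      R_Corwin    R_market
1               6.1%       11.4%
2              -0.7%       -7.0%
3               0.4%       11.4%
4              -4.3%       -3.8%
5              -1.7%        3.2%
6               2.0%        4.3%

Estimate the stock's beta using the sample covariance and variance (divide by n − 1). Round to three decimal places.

Mean R_i = (6.1 − 0.7 + 0.4 − 4.3 − 1.7 + 2.0) / 6 = 0.3000%
Mean R_m = (11.4 − 7.0 + 11.4 − 3.8 + 3.2 + 4.3) / 6 = 3.2500%
Σ(R_i − R̄_i)(R_m − R̄_m) = 92.6500  ⇒  Cov = 92.6500 / 5 = 18.5300
Σ(R_m − R̄_m)² = 288.7150  ⇒  Var(R_m) = 288.7150 / 5 = 57.7430
β = Cov / Var(R_m) = 18.5300 / 57.7430 = 0.3209

0.321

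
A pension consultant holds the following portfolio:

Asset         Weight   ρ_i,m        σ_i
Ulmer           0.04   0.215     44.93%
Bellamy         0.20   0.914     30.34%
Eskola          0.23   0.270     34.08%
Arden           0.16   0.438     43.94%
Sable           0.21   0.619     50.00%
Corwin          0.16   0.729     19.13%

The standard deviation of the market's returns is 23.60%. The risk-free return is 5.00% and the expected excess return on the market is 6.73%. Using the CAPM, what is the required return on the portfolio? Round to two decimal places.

10.66%

β_Ulmer = 0.215 × 44.93% / 23.60% = 0.4093
β_Bellamy = 0.914 × 30.34% / 23.60% = 1.1750
β_Eskola = 0.270 × 34.08% / 23.60% = 0.3899
β_Arden = 0.438 × 43.94% / 23.60% = 0.8155
β_Sable = 0.619 × 50.00% / 23.60% = 1.3114
β_Corwin = 0.729 × 19.13% / 23.60% = 0.5909
β_P = Σ w_i β_i = 0.04×0.4093 + 0.20×1.1750 + 0.23×0.3899 + 0.16×0.8155 + 0.21×1.3114 + 0.16×0.5909 = 0.8415
E(R_P) = R_f + β_P × MRP = 5.00% + 0.8415 × 6.73% = 10.66%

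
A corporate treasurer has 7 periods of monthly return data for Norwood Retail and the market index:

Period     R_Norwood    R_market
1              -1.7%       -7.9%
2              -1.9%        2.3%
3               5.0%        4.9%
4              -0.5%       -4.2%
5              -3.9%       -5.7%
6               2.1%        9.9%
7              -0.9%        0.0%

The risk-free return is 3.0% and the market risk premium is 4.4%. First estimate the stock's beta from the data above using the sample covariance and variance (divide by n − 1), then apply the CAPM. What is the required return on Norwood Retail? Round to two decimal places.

Mean R_i = (-1.7 − 1.9 + 5.0 − 0.5 − 3.9 + 2.1 − 0.9) / 7 = -0.2571%
Mean R_m = (-7.9 + 2.3 + 4.9 − 4.2 − 5.7 + 9.9 + 0.0) / 7 = -0.1000%
Σ(R_i − R̄_i)(R_m − R̄_m) = 78.5000  ⇒  Cov = 78.5000 / 6 = 13.0833
Σ(R_m − R̄_m)² = 239.7800  ⇒  Var(R_m) = 239.7800 / 6 = 39.9633
β = Cov / Var(R_m) = 13.0833 / 39.9633 = 0.3274
E(R) = R_f + β × MRP = 3.0% + 0.3274 × 4.4% = 4.44%

4.44%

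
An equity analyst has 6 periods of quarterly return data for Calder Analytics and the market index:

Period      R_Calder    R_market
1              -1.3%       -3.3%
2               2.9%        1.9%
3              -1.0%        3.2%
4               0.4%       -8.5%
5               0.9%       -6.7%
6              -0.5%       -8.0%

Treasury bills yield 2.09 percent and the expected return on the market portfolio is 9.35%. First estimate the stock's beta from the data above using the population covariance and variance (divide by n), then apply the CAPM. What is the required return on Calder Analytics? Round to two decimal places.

Mean R_i = (-1.3 + 2.9 − 1.0 + 0.4 + 0.9 − 0.5) / 6 = 0.2333%
Mean R_m = (-3.3 + 1.9 + 3.2 − 8.5 − 6.7 − 8.0) / 6 = -3.5667%
Σ(R_i − R̄_i)(R_m − R̄_m) = 6.1633  ⇒  Cov = 6.1633 / 6 = 1.0272
Σ(R_m − R̄_m)² = 129.5533  ⇒  Var(R_m) = 129.5533 / 6 = 21.5922
β = Cov / Var(R_m) = 1.0272 / 21.5922 = 0.0476
MRP = 9.35% − 2.09% = 7.26%
E(R) = R_f + β × MRP = 2.09% + 0.0476 × 7.26% = 2.44%

2.44%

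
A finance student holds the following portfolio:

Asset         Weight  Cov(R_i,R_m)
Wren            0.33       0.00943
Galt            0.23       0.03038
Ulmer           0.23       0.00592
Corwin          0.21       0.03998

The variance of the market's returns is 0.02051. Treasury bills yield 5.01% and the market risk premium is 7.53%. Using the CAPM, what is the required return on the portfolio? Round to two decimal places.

β_Wren = 0.00943 / 0.02051 = 0.4598
β_Galt = 0.03038 / 0.02051 = 1.4812
β_Ulmer = 0.00592 / 0.02051 = 0.2886
β_Corwin = 0.03998 / 0.02051 = 1.9493
β_P = Σ w_i β_i = 0.33×0.4598 + 0.23×1.4812 + 0.23×0.2886 + 0.21×1.9493 = 0.9681
E(R_P) = R_f + β_P × MRP = 5.01% + 0.9681 × 7.53% = 12.30%

12.30%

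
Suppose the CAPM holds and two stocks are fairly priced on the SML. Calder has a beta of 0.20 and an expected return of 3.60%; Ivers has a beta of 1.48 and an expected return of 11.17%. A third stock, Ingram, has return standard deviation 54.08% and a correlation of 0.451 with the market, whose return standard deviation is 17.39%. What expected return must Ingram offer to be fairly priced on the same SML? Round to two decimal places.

10.71%

MRP = (11.17% − 3.60%) / (1.48 − 0.20) = 5.9141%
R_f = 3.60% − 0.20 × 5.9141% = 2.4172%
β_Ingram = ρ·σ_i/σ_m = 0.451 × 54.08 / 17.39 = 1.4025
E(R_Ingram) = R_f + β × MRP = 2.4172% + 1.4025 × 5.9141% = 10.71%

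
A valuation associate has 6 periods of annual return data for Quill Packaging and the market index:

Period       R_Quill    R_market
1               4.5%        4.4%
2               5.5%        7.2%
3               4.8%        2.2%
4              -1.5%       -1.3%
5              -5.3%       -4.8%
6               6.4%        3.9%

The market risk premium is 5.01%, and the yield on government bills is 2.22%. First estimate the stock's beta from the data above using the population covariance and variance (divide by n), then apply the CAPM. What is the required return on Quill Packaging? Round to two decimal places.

7.28%

Mean R_i = (4.5 + 5.5 + 4.8 − 1.5 − 5.3 + 6.4) / 6 = 2.4000%
Mean R_m = (4.4 + 7.2 + 2.2 − 1.3 − 4.8 + 3.9) / 6 = 1.9333%
Σ(R_i − R̄_i)(R_m − R̄_m) = 94.4700  ⇒  Cov = 94.4700 / 6 = 15.7450
Σ(R_m − R̄_m)² = 93.5533  ⇒  Var(R_m) = 93.5533 / 6 = 15.5922
β = Cov / Var(R_m) = 15.7450 / 15.5922 = 1.0098
E(R) = R_f + β × MRP = 2.22% + 1.0098 × 5.01% = 7.28%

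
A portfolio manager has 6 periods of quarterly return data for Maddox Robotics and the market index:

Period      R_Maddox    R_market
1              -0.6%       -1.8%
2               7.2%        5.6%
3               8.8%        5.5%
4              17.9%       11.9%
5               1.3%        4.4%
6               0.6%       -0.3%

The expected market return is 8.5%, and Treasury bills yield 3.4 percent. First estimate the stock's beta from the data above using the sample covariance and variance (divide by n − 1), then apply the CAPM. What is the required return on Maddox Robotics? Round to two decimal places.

Mean R_i = (-0.6 + 7.2 + 8.8 + 17.9 + 1.3 + 0.6) / 6 = 5.8667%
Mean R_m = (-1.8 + 5.6 + 5.5 + 11.9 + 4.4 − 0.3) / 6 = 4.2167%
Σ(R_i − R̄_i)(R_m − R̄_m) = 159.9233  ⇒  Cov = 159.9233 / 5 = 31.9847
Σ(R_m − R̄_m)² = 119.2283  ⇒  Var(R_m) = 119.2283 / 5 = 23.8457
β = Cov / Var(R_m) = 31.9847 / 23.8457 = 1.3413
MRP = 8.5% − 3.4% = 5.10%
E(R) = R_f + β × MRP = 3.4% + 1.3413 × 5.1% = 10.24%

10.24%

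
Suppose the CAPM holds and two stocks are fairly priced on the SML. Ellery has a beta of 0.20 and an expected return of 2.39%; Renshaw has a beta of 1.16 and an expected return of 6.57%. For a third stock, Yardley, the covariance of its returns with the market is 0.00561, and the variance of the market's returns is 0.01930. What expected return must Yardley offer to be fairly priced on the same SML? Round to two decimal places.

2.78%

MRP = (6.57% − 2.39%) / (1.16 − 0.20) = 4.3542%
R_f = 2.39% − 0.20 × 4.3542% = 1.5192%
β_Yardley = Cov / Var(R_m) = 0.00561 / 0.01930 = 0.2907
E(R_Yardley) = R_f + β × MRP = 1.5192% + 0.2907 × 4.3542% = 2.78%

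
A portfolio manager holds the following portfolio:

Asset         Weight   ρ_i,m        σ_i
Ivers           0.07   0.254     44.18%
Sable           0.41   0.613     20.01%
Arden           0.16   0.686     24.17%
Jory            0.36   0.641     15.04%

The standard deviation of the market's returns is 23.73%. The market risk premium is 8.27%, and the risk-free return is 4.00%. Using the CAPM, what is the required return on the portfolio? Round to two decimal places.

8.16%

β_Ivers = 0.254 × 44.18% / 23.73% = 0.4729
β_Sable = 0.613 × 20.01% / 23.73% = 0.5169
β_Arden = 0.686 × 24.17% / 23.73% = 0.6987
β_Jory = 0.641 × 15.04% / 23.73% = 0.4063
β_P = Σ w_i β_i = 0.07×0.4729 + 0.41×0.5169 + 0.16×0.6987 + 0.36×0.4063 = 0.5031
E(R_P) = R_f + β_P × MRP = 4.00% + 0.5031 × 8.27% = 8.16%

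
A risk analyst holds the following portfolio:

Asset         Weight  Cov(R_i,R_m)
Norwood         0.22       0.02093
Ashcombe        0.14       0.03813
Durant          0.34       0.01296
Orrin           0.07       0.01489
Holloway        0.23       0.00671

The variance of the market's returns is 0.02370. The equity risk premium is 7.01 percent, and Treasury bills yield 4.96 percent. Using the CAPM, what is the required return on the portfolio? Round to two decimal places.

β_Norwood = 0.02093 / 0.02370 = 0.8831
β_Ashcombe = 0.03813 / 0.02370 = 1.6089
β_Durant = 0.01296 / 0.02370 = 0.5468
β_Orrin = 0.01489 / 0.02370 = 0.6283
β_Holloway = 0.00671 / 0.02370 = 0.2831
β_P = Σ w_i β_i = 0.22×0.8831 + 0.14×1.6089 + 0.34×0.5468 + 0.07×0.6283 + 0.23×0.2831 = 0.7145
E(R_P) = R_f + β_P × MRP = 4.96% + 0.7145 × 7.01% = 9.97%

9.97%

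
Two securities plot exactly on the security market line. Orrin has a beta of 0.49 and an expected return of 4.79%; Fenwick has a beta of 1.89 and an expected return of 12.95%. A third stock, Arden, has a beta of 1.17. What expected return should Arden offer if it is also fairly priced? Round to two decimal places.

8.75%

MRP (SML slope) = (12.95% − 4.79%) / (1.89 − 0.49) = 8.16% / 1.40 = 5.8286%
R_f (intercept) = 4.79% − 0.49 × 5.8286% = 1.9340%
E(R_Arden) = R_f + β × MRP = 1.9340% + 1.17 × 5.8286% = 8.75%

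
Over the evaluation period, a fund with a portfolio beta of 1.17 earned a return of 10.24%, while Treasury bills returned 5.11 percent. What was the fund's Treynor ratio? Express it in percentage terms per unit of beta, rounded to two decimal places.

Treynor = (R_P − R_f) / β_P = (10.24% − 5.11%) / 1.1700 = 5.13% / 1.1700 = 4.38%

4.38%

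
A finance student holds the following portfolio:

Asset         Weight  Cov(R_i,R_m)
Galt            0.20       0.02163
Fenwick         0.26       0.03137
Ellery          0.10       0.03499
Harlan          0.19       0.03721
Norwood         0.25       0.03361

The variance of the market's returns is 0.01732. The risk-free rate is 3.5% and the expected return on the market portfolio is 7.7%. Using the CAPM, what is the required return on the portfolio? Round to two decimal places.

β_Galt = 0.02163 / 0.01732 = 1.2488
β_Fenwick = 0.03137 / 0.01732 = 1.8112
β_Ellery = 0.03499 / 0.01732 = 2.0202
β_Harlan = 0.03721 / 0.01732 = 2.1484
β_Norwood = 0.03361 / 0.01732 = 1.9405
β_P = Σ w_i β_i = 0.20×1.2488 + 0.26×1.8112 + 0.10×2.0202 + 0.19×2.1484 + 0.25×1.9405 = 1.8160
MRP = 7.7% − 3.5% = 4.20%
E(R_P) = R_f + β_P × MRP = 3.5% + 1.8160 × 4.2% = 11.13%

11.13%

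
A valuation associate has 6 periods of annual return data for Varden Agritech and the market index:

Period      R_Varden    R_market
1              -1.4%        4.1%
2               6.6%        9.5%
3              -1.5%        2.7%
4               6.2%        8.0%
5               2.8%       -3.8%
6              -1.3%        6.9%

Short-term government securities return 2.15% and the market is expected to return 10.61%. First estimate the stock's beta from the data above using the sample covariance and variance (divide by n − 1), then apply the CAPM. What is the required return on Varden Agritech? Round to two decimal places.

4.41%

Mean R_i = (-1.4 + 6.6 − 1.5 + 6.2 + 2.8 − 1.3) / 6 = 1.9000%
Mean R_m = (4.1 + 9.5 + 2.7 + 8.0 − 3.8 + 6.9) / 6 = 4.5667%
Σ(R_i − R̄_i)(R_m − R̄_m) = 30.8400  ⇒  Cov = 30.8400 / 5 = 6.1680
Σ(R_m − R̄_m)² = 115.2733  ⇒  Var(R_m) = 115.2733 / 5 = 23.0547
β = Cov / Var(R_m) = 6.1680 / 23.0547 = 0.2675
MRP = 10.61% − 2.15% = 8.46%
E(R) = R_f + β × MRP = 2.15% + 0.2675 × 8.46% = 4.41%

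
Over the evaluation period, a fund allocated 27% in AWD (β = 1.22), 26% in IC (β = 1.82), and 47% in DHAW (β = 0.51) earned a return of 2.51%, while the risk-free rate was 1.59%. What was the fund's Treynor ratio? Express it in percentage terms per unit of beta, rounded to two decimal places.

0.88%

β_P = 0.27×1.22 + 0.26×1.82 + 0.47×0.51 = 1.0423
Treynor = (R_P − R_f) / β_P = (2.51% − 1.59%) / 1.0423 = 0.92% / 1.0423 = 0.88%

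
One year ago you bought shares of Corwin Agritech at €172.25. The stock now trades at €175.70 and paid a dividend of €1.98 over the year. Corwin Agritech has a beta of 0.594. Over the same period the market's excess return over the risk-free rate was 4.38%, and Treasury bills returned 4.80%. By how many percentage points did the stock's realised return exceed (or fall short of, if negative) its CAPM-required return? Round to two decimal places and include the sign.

Realised HPR = (P1 + D1 − P0) / P0 = (175.70 + 1.98 − 172.25) / 172.25 = 5.43 / 172.25 = 3.1524%
CAPM required = R_f + β·MRP = 4.80% + 0.594 × 4.38% = 7.40172%
α = realised − required = 3.1524% − 7.40172% = -4.25%

-4.25%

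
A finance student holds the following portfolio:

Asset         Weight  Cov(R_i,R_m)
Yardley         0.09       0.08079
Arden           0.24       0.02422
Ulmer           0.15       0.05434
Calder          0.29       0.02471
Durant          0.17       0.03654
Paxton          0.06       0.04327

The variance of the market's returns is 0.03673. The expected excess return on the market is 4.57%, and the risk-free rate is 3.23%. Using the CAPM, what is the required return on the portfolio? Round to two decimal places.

7.86%

β_Yardley = 0.08079 / 0.03673 = 2.1996
β_Arden = 0.02422 / 0.03673 = 0.6594
β_Ulmer = 0.05434 / 0.03673 = 1.4794
β_Calder = 0.02471 / 0.03673 = 0.6727
β_Durant = 0.03654 / 0.03673 = 0.9948
β_Paxton = 0.04327 / 0.03673 = 1.1781
β_P = Σ w_i β_i = 0.09×2.1996 + 0.24×0.6594 + 0.15×1.4794 + 0.29×0.6727 + 0.17×0.9948 + 0.06×1.1781 = 1.0130
E(R_P) = R_f + β_P × MRP = 3.23% + 1.0130 × 4.57% = 7.86%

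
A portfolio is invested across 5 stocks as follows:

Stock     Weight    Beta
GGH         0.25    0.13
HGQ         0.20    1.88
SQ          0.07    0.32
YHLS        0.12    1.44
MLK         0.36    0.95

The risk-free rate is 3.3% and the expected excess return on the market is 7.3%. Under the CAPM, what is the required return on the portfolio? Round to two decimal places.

β_P = Σ w_i β_i = 0.25×0.13 + 0.20×1.88 + 0.07×0.32 + 0.12×1.44 + 0.36×0.95 = 0.9457
E(R_P) = R_f + β_P × MRP = 3.3% + 0.9457 × 7.3% = 10.20%

10.20%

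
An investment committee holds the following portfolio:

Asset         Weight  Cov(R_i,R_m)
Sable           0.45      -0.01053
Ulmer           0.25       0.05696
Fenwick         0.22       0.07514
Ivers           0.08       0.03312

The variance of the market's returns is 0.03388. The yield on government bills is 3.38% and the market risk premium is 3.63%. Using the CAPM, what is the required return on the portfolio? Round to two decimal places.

β_Sable = -0.01053 / 0.03388 = -0.3108
β_Ulmer = 0.05696 / 0.03388 = 1.6812
β_Fenwick = 0.07514 / 0.03388 = 2.2178
β_Ivers = 0.03312 / 0.03388 = 0.9776
β_P = Σ w_i β_i = 0.45×-0.3108 + 0.25×1.6812 + 0.22×2.2178 + 0.08×0.9776 = 0.8466
E(R_P) = R_f + β_P × MRP = 3.38% + 0.8466 × 3.63% = 6.45%

6.45%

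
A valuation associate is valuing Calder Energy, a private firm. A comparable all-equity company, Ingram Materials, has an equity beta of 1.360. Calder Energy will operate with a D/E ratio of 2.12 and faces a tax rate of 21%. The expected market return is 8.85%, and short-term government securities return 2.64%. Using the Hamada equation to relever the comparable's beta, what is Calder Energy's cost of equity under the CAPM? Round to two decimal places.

β_L = β_U × [1 + (1 − t)(D/E)] = 1.360 × [1 + (1 − 0.21) × 2.12]
    = 1.360 × [1 + 0.79 × 2.12] = 1.360 × 2.6748 = 3.6377
MRP = 8.85% − 2.64% = 6.21%
E(R) = R_f + β_L × MRP = 2.64% + 3.6377 × 6.21% = 25.23%

25.23%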